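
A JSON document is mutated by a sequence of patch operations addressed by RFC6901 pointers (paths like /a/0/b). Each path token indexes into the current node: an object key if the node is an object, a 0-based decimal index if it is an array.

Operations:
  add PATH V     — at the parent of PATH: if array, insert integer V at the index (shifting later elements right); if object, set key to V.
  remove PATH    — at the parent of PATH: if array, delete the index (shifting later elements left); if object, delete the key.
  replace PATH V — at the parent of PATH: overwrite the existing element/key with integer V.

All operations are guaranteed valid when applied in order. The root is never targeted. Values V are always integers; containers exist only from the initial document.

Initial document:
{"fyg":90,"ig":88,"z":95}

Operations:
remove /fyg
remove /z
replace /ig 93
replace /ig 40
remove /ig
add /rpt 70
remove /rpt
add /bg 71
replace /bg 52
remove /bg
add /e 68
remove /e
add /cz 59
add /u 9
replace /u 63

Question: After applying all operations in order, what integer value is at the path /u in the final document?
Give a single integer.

Answer: 63

Derivation:
After op 1 (remove /fyg): {"ig":88,"z":95}
After op 2 (remove /z): {"ig":88}
After op 3 (replace /ig 93): {"ig":93}
After op 4 (replace /ig 40): {"ig":40}
After op 5 (remove /ig): {}
After op 6 (add /rpt 70): {"rpt":70}
After op 7 (remove /rpt): {}
After op 8 (add /bg 71): {"bg":71}
After op 9 (replace /bg 52): {"bg":52}
After op 10 (remove /bg): {}
After op 11 (add /e 68): {"e":68}
After op 12 (remove /e): {}
After op 13 (add /cz 59): {"cz":59}
After op 14 (add /u 9): {"cz":59,"u":9}
After op 15 (replace /u 63): {"cz":59,"u":63}
Value at /u: 63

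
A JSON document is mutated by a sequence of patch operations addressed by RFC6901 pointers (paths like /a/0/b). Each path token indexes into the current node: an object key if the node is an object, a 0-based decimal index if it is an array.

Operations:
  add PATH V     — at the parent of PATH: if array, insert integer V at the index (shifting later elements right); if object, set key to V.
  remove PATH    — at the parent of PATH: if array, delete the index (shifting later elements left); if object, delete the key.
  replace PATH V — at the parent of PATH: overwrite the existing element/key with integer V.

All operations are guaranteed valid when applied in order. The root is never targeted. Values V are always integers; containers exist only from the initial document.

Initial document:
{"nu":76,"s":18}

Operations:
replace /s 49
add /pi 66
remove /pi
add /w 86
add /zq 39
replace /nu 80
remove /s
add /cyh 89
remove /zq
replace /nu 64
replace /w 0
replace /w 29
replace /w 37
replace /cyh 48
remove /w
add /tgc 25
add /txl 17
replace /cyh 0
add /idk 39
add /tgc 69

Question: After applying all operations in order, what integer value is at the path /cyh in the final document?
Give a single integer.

Answer: 0

Derivation:
After op 1 (replace /s 49): {"nu":76,"s":49}
After op 2 (add /pi 66): {"nu":76,"pi":66,"s":49}
After op 3 (remove /pi): {"nu":76,"s":49}
After op 4 (add /w 86): {"nu":76,"s":49,"w":86}
After op 5 (add /zq 39): {"nu":76,"s":49,"w":86,"zq":39}
After op 6 (replace /nu 80): {"nu":80,"s":49,"w":86,"zq":39}
After op 7 (remove /s): {"nu":80,"w":86,"zq":39}
After op 8 (add /cyh 89): {"cyh":89,"nu":80,"w":86,"zq":39}
After op 9 (remove /zq): {"cyh":89,"nu":80,"w":86}
After op 10 (replace /nu 64): {"cyh":89,"nu":64,"w":86}
After op 11 (replace /w 0): {"cyh":89,"nu":64,"w":0}
After op 12 (replace /w 29): {"cyh":89,"nu":64,"w":29}
After op 13 (replace /w 37): {"cyh":89,"nu":64,"w":37}
After op 14 (replace /cyh 48): {"cyh":48,"nu":64,"w":37}
After op 15 (remove /w): {"cyh":48,"nu":64}
After op 16 (add /tgc 25): {"cyh":48,"nu":64,"tgc":25}
After op 17 (add /txl 17): {"cyh":48,"nu":64,"tgc":25,"txl":17}
After op 18 (replace /cyh 0): {"cyh":0,"nu":64,"tgc":25,"txl":17}
After op 19 (add /idk 39): {"cyh":0,"idk":39,"nu":64,"tgc":25,"txl":17}
After op 20 (add /tgc 69): {"cyh":0,"idk":39,"nu":64,"tgc":69,"txl":17}
Value at /cyh: 0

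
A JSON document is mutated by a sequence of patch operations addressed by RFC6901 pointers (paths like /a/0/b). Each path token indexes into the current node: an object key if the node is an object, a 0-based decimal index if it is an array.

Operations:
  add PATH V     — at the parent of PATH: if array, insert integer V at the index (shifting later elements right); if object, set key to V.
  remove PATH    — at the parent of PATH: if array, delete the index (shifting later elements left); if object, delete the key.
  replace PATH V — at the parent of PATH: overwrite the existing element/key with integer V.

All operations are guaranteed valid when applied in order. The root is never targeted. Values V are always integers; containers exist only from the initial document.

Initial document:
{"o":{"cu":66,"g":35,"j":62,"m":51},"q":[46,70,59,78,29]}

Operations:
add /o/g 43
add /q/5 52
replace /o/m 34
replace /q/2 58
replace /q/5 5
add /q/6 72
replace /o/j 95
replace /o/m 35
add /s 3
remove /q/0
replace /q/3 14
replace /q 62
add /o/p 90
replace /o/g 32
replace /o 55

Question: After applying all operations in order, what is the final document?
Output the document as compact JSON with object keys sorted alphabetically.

Answer: {"o":55,"q":62,"s":3}

Derivation:
After op 1 (add /o/g 43): {"o":{"cu":66,"g":43,"j":62,"m":51},"q":[46,70,59,78,29]}
After op 2 (add /q/5 52): {"o":{"cu":66,"g":43,"j":62,"m":51},"q":[46,70,59,78,29,52]}
After op 3 (replace /o/m 34): {"o":{"cu":66,"g":43,"j":62,"m":34},"q":[46,70,59,78,29,52]}
After op 4 (replace /q/2 58): {"o":{"cu":66,"g":43,"j":62,"m":34},"q":[46,70,58,78,29,52]}
After op 5 (replace /q/5 5): {"o":{"cu":66,"g":43,"j":62,"m":34},"q":[46,70,58,78,29,5]}
After op 6 (add /q/6 72): {"o":{"cu":66,"g":43,"j":62,"m":34},"q":[46,70,58,78,29,5,72]}
After op 7 (replace /o/j 95): {"o":{"cu":66,"g":43,"j":95,"m":34},"q":[46,70,58,78,29,5,72]}
After op 8 (replace /o/m 35): {"o":{"cu":66,"g":43,"j":95,"m":35},"q":[46,70,58,78,29,5,72]}
After op 9 (add /s 3): {"o":{"cu":66,"g":43,"j":95,"m":35},"q":[46,70,58,78,29,5,72],"s":3}
After op 10 (remove /q/0): {"o":{"cu":66,"g":43,"j":95,"m":35},"q":[70,58,78,29,5,72],"s":3}
After op 11 (replace /q/3 14): {"o":{"cu":66,"g":43,"j":95,"m":35},"q":[70,58,78,14,5,72],"s":3}
After op 12 (replace /q 62): {"o":{"cu":66,"g":43,"j":95,"m":35},"q":62,"s":3}
After op 13 (add /o/p 90): {"o":{"cu":66,"g":43,"j":95,"m":35,"p":90},"q":62,"s":3}
After op 14 (replace /o/g 32): {"o":{"cu":66,"g":32,"j":95,"m":35,"p":90},"q":62,"s":3}
After op 15 (replace /o 55): {"o":55,"q":62,"s":3}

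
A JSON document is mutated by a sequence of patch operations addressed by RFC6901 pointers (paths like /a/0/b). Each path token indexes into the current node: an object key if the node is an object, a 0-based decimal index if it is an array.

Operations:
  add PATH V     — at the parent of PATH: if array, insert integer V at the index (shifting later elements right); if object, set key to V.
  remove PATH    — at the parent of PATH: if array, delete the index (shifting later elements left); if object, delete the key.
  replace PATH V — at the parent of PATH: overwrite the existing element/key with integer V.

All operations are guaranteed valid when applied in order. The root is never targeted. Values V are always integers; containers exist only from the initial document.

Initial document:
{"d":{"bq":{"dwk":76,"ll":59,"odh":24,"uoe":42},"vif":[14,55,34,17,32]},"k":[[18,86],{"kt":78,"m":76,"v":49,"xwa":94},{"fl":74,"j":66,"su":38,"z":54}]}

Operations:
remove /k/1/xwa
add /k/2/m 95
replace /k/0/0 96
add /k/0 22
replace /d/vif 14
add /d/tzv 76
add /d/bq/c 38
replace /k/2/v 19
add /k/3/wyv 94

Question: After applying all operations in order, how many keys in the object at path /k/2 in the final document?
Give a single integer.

Answer: 3

Derivation:
After op 1 (remove /k/1/xwa): {"d":{"bq":{"dwk":76,"ll":59,"odh":24,"uoe":42},"vif":[14,55,34,17,32]},"k":[[18,86],{"kt":78,"m":76,"v":49},{"fl":74,"j":66,"su":38,"z":54}]}
After op 2 (add /k/2/m 95): {"d":{"bq":{"dwk":76,"ll":59,"odh":24,"uoe":42},"vif":[14,55,34,17,32]},"k":[[18,86],{"kt":78,"m":76,"v":49},{"fl":74,"j":66,"m":95,"su":38,"z":54}]}
After op 3 (replace /k/0/0 96): {"d":{"bq":{"dwk":76,"ll":59,"odh":24,"uoe":42},"vif":[14,55,34,17,32]},"k":[[96,86],{"kt":78,"m":76,"v":49},{"fl":74,"j":66,"m":95,"su":38,"z":54}]}
After op 4 (add /k/0 22): {"d":{"bq":{"dwk":76,"ll":59,"odh":24,"uoe":42},"vif":[14,55,34,17,32]},"k":[22,[96,86],{"kt":78,"m":76,"v":49},{"fl":74,"j":66,"m":95,"su":38,"z":54}]}
After op 5 (replace /d/vif 14): {"d":{"bq":{"dwk":76,"ll":59,"odh":24,"uoe":42},"vif":14},"k":[22,[96,86],{"kt":78,"m":76,"v":49},{"fl":74,"j":66,"m":95,"su":38,"z":54}]}
After op 6 (add /d/tzv 76): {"d":{"bq":{"dwk":76,"ll":59,"odh":24,"uoe":42},"tzv":76,"vif":14},"k":[22,[96,86],{"kt":78,"m":76,"v":49},{"fl":74,"j":66,"m":95,"su":38,"z":54}]}
After op 7 (add /d/bq/c 38): {"d":{"bq":{"c":38,"dwk":76,"ll":59,"odh":24,"uoe":42},"tzv":76,"vif":14},"k":[22,[96,86],{"kt":78,"m":76,"v":49},{"fl":74,"j":66,"m":95,"su":38,"z":54}]}
After op 8 (replace /k/2/v 19): {"d":{"bq":{"c":38,"dwk":76,"ll":59,"odh":24,"uoe":42},"tzv":76,"vif":14},"k":[22,[96,86],{"kt":78,"m":76,"v":19},{"fl":74,"j":66,"m":95,"su":38,"z":54}]}
After op 9 (add /k/3/wyv 94): {"d":{"bq":{"c":38,"dwk":76,"ll":59,"odh":24,"uoe":42},"tzv":76,"vif":14},"k":[22,[96,86],{"kt":78,"m":76,"v":19},{"fl":74,"j":66,"m":95,"su":38,"wyv":94,"z":54}]}
Size at path /k/2: 3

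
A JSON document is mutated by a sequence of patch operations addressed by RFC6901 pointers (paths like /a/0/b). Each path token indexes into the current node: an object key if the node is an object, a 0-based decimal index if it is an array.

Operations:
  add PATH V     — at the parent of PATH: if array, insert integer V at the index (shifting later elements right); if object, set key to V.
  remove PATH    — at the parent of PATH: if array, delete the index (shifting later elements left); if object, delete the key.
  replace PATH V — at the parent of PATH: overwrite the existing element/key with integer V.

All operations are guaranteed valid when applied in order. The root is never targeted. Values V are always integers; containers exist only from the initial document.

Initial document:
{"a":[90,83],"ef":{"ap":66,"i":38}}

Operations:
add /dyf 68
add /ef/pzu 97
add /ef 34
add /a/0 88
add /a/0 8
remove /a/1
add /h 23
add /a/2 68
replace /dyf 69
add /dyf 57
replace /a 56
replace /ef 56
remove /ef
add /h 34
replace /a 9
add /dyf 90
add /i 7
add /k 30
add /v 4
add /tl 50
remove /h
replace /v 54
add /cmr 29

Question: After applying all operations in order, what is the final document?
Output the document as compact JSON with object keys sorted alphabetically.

Answer: {"a":9,"cmr":29,"dyf":90,"i":7,"k":30,"tl":50,"v":54}

Derivation:
After op 1 (add /dyf 68): {"a":[90,83],"dyf":68,"ef":{"ap":66,"i":38}}
After op 2 (add /ef/pzu 97): {"a":[90,83],"dyf":68,"ef":{"ap":66,"i":38,"pzu":97}}
After op 3 (add /ef 34): {"a":[90,83],"dyf":68,"ef":34}
After op 4 (add /a/0 88): {"a":[88,90,83],"dyf":68,"ef":34}
After op 5 (add /a/0 8): {"a":[8,88,90,83],"dyf":68,"ef":34}
After op 6 (remove /a/1): {"a":[8,90,83],"dyf":68,"ef":34}
After op 7 (add /h 23): {"a":[8,90,83],"dyf":68,"ef":34,"h":23}
After op 8 (add /a/2 68): {"a":[8,90,68,83],"dyf":68,"ef":34,"h":23}
After op 9 (replace /dyf 69): {"a":[8,90,68,83],"dyf":69,"ef":34,"h":23}
After op 10 (add /dyf 57): {"a":[8,90,68,83],"dyf":57,"ef":34,"h":23}
After op 11 (replace /a 56): {"a":56,"dyf":57,"ef":34,"h":23}
After op 12 (replace /ef 56): {"a":56,"dyf":57,"ef":56,"h":23}
After op 13 (remove /ef): {"a":56,"dyf":57,"h":23}
After op 14 (add /h 34): {"a":56,"dyf":57,"h":34}
After op 15 (replace /a 9): {"a":9,"dyf":57,"h":34}
After op 16 (add /dyf 90): {"a":9,"dyf":90,"h":34}
After op 17 (add /i 7): {"a":9,"dyf":90,"h":34,"i":7}
After op 18 (add /k 30): {"a":9,"dyf":90,"h":34,"i":7,"k":30}
After op 19 (add /v 4): {"a":9,"dyf":90,"h":34,"i":7,"k":30,"v":4}
After op 20 (add /tl 50): {"a":9,"dyf":90,"h":34,"i":7,"k":30,"tl":50,"v":4}
After op 21 (remove /h): {"a":9,"dyf":90,"i":7,"k":30,"tl":50,"v":4}
After op 22 (replace /v 54): {"a":9,"dyf":90,"i":7,"k":30,"tl":50,"v":54}
After op 23 (add /cmr 29): {"a":9,"cmr":29,"dyf":90,"i":7,"k":30,"tl":50,"v":54}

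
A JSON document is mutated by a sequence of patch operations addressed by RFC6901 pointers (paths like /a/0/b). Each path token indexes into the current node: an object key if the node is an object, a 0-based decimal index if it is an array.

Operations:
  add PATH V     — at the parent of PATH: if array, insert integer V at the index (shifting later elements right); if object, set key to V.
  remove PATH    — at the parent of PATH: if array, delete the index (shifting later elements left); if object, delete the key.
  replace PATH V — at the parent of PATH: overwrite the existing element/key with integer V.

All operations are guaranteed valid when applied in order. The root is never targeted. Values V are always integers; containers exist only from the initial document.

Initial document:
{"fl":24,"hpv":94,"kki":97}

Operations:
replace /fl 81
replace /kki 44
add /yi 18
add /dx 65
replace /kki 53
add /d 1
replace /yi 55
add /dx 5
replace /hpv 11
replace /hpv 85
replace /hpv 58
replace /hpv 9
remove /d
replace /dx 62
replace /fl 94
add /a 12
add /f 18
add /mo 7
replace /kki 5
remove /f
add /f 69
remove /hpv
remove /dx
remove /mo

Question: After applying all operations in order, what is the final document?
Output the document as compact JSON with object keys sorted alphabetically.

After op 1 (replace /fl 81): {"fl":81,"hpv":94,"kki":97}
After op 2 (replace /kki 44): {"fl":81,"hpv":94,"kki":44}
After op 3 (add /yi 18): {"fl":81,"hpv":94,"kki":44,"yi":18}
After op 4 (add /dx 65): {"dx":65,"fl":81,"hpv":94,"kki":44,"yi":18}
After op 5 (replace /kki 53): {"dx":65,"fl":81,"hpv":94,"kki":53,"yi":18}
After op 6 (add /d 1): {"d":1,"dx":65,"fl":81,"hpv":94,"kki":53,"yi":18}
After op 7 (replace /yi 55): {"d":1,"dx":65,"fl":81,"hpv":94,"kki":53,"yi":55}
After op 8 (add /dx 5): {"d":1,"dx":5,"fl":81,"hpv":94,"kki":53,"yi":55}
After op 9 (replace /hpv 11): {"d":1,"dx":5,"fl":81,"hpv":11,"kki":53,"yi":55}
After op 10 (replace /hpv 85): {"d":1,"dx":5,"fl":81,"hpv":85,"kki":53,"yi":55}
After op 11 (replace /hpv 58): {"d":1,"dx":5,"fl":81,"hpv":58,"kki":53,"yi":55}
After op 12 (replace /hpv 9): {"d":1,"dx":5,"fl":81,"hpv":9,"kki":53,"yi":55}
After op 13 (remove /d): {"dx":5,"fl":81,"hpv":9,"kki":53,"yi":55}
After op 14 (replace /dx 62): {"dx":62,"fl":81,"hpv":9,"kki":53,"yi":55}
After op 15 (replace /fl 94): {"dx":62,"fl":94,"hpv":9,"kki":53,"yi":55}
After op 16 (add /a 12): {"a":12,"dx":62,"fl":94,"hpv":9,"kki":53,"yi":55}
After op 17 (add /f 18): {"a":12,"dx":62,"f":18,"fl":94,"hpv":9,"kki":53,"yi":55}
After op 18 (add /mo 7): {"a":12,"dx":62,"f":18,"fl":94,"hpv":9,"kki":53,"mo":7,"yi":55}
After op 19 (replace /kki 5): {"a":12,"dx":62,"f":18,"fl":94,"hpv":9,"kki":5,"mo":7,"yi":55}
After op 20 (remove /f): {"a":12,"dx":62,"fl":94,"hpv":9,"kki":5,"mo":7,"yi":55}
After op 21 (add /f 69): {"a":12,"dx":62,"f":69,"fl":94,"hpv":9,"kki":5,"mo":7,"yi":55}
After op 22 (remove /hpv): {"a":12,"dx":62,"f":69,"fl":94,"kki":5,"mo":7,"yi":55}
After op 23 (remove /dx): {"a":12,"f":69,"fl":94,"kki":5,"mo":7,"yi":55}
After op 24 (remove /mo): {"a":12,"f":69,"fl":94,"kki":5,"yi":55}

Answer: {"a":12,"f":69,"fl":94,"kki":5,"yi":55}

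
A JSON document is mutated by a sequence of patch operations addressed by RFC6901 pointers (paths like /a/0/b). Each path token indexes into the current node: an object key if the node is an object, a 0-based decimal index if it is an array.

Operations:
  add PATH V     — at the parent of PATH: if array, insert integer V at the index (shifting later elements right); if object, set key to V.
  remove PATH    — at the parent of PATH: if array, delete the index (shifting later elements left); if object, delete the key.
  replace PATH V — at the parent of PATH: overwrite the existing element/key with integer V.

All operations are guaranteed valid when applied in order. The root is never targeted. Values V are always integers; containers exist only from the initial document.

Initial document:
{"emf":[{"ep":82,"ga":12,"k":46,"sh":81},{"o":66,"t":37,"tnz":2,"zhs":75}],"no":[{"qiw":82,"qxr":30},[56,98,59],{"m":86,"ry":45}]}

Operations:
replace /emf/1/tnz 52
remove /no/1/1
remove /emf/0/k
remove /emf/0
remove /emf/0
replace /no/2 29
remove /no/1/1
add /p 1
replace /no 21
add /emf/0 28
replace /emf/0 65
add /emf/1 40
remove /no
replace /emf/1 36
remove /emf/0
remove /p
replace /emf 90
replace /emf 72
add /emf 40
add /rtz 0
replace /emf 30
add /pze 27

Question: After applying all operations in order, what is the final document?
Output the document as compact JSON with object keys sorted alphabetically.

Answer: {"emf":30,"pze":27,"rtz":0}

Derivation:
After op 1 (replace /emf/1/tnz 52): {"emf":[{"ep":82,"ga":12,"k":46,"sh":81},{"o":66,"t":37,"tnz":52,"zhs":75}],"no":[{"qiw":82,"qxr":30},[56,98,59],{"m":86,"ry":45}]}
After op 2 (remove /no/1/1): {"emf":[{"ep":82,"ga":12,"k":46,"sh":81},{"o":66,"t":37,"tnz":52,"zhs":75}],"no":[{"qiw":82,"qxr":30},[56,59],{"m":86,"ry":45}]}
After op 3 (remove /emf/0/k): {"emf":[{"ep":82,"ga":12,"sh":81},{"o":66,"t":37,"tnz":52,"zhs":75}],"no":[{"qiw":82,"qxr":30},[56,59],{"m":86,"ry":45}]}
After op 4 (remove /emf/0): {"emf":[{"o":66,"t":37,"tnz":52,"zhs":75}],"no":[{"qiw":82,"qxr":30},[56,59],{"m":86,"ry":45}]}
After op 5 (remove /emf/0): {"emf":[],"no":[{"qiw":82,"qxr":30},[56,59],{"m":86,"ry":45}]}
After op 6 (replace /no/2 29): {"emf":[],"no":[{"qiw":82,"qxr":30},[56,59],29]}
After op 7 (remove /no/1/1): {"emf":[],"no":[{"qiw":82,"qxr":30},[56],29]}
After op 8 (add /p 1): {"emf":[],"no":[{"qiw":82,"qxr":30},[56],29],"p":1}
After op 9 (replace /no 21): {"emf":[],"no":21,"p":1}
After op 10 (add /emf/0 28): {"emf":[28],"no":21,"p":1}
After op 11 (replace /emf/0 65): {"emf":[65],"no":21,"p":1}
After op 12 (add /emf/1 40): {"emf":[65,40],"no":21,"p":1}
After op 13 (remove /no): {"emf":[65,40],"p":1}
After op 14 (replace /emf/1 36): {"emf":[65,36],"p":1}
After op 15 (remove /emf/0): {"emf":[36],"p":1}
After op 16 (remove /p): {"emf":[36]}
After op 17 (replace /emf 90): {"emf":90}
After op 18 (replace /emf 72): {"emf":72}
After op 19 (add /emf 40): {"emf":40}
After op 20 (add /rtz 0): {"emf":40,"rtz":0}
After op 21 (replace /emf 30): {"emf":30,"rtz":0}
After op 22 (add /pze 27): {"emf":30,"pze":27,"rtz":0}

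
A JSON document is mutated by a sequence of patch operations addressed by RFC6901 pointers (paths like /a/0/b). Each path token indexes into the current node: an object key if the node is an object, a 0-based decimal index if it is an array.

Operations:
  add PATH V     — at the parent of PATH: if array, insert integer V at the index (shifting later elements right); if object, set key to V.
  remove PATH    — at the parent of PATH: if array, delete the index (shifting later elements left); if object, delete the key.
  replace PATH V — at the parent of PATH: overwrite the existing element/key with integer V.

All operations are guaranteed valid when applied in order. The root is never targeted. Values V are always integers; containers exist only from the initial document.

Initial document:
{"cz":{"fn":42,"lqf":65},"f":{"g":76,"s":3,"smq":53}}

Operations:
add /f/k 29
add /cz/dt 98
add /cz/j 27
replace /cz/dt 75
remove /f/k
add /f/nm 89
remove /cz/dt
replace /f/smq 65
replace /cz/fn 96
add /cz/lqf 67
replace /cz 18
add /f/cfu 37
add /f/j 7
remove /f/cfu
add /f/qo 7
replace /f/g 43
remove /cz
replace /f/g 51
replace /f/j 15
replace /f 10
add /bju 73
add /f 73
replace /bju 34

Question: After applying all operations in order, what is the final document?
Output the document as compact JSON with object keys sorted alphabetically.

After op 1 (add /f/k 29): {"cz":{"fn":42,"lqf":65},"f":{"g":76,"k":29,"s":3,"smq":53}}
After op 2 (add /cz/dt 98): {"cz":{"dt":98,"fn":42,"lqf":65},"f":{"g":76,"k":29,"s":3,"smq":53}}
After op 3 (add /cz/j 27): {"cz":{"dt":98,"fn":42,"j":27,"lqf":65},"f":{"g":76,"k":29,"s":3,"smq":53}}
After op 4 (replace /cz/dt 75): {"cz":{"dt":75,"fn":42,"j":27,"lqf":65},"f":{"g":76,"k":29,"s":3,"smq":53}}
After op 5 (remove /f/k): {"cz":{"dt":75,"fn":42,"j":27,"lqf":65},"f":{"g":76,"s":3,"smq":53}}
After op 6 (add /f/nm 89): {"cz":{"dt":75,"fn":42,"j":27,"lqf":65},"f":{"g":76,"nm":89,"s":3,"smq":53}}
After op 7 (remove /cz/dt): {"cz":{"fn":42,"j":27,"lqf":65},"f":{"g":76,"nm":89,"s":3,"smq":53}}
After op 8 (replace /f/smq 65): {"cz":{"fn":42,"j":27,"lqf":65},"f":{"g":76,"nm":89,"s":3,"smq":65}}
After op 9 (replace /cz/fn 96): {"cz":{"fn":96,"j":27,"lqf":65},"f":{"g":76,"nm":89,"s":3,"smq":65}}
After op 10 (add /cz/lqf 67): {"cz":{"fn":96,"j":27,"lqf":67},"f":{"g":76,"nm":89,"s":3,"smq":65}}
After op 11 (replace /cz 18): {"cz":18,"f":{"g":76,"nm":89,"s":3,"smq":65}}
After op 12 (add /f/cfu 37): {"cz":18,"f":{"cfu":37,"g":76,"nm":89,"s":3,"smq":65}}
After op 13 (add /f/j 7): {"cz":18,"f":{"cfu":37,"g":76,"j":7,"nm":89,"s":3,"smq":65}}
After op 14 (remove /f/cfu): {"cz":18,"f":{"g":76,"j":7,"nm":89,"s":3,"smq":65}}
After op 15 (add /f/qo 7): {"cz":18,"f":{"g":76,"j":7,"nm":89,"qo":7,"s":3,"smq":65}}
After op 16 (replace /f/g 43): {"cz":18,"f":{"g":43,"j":7,"nm":89,"qo":7,"s":3,"smq":65}}
After op 17 (remove /cz): {"f":{"g":43,"j":7,"nm":89,"qo":7,"s":3,"smq":65}}
After op 18 (replace /f/g 51): {"f":{"g":51,"j":7,"nm":89,"qo":7,"s":3,"smq":65}}
After op 19 (replace /f/j 15): {"f":{"g":51,"j":15,"nm":89,"qo":7,"s":3,"smq":65}}
After op 20 (replace /f 10): {"f":10}
After op 21 (add /bju 73): {"bju":73,"f":10}
After op 22 (add /f 73): {"bju":73,"f":73}
After op 23 (replace /bju 34): {"bju":34,"f":73}

Answer: {"bju":34,"f":73}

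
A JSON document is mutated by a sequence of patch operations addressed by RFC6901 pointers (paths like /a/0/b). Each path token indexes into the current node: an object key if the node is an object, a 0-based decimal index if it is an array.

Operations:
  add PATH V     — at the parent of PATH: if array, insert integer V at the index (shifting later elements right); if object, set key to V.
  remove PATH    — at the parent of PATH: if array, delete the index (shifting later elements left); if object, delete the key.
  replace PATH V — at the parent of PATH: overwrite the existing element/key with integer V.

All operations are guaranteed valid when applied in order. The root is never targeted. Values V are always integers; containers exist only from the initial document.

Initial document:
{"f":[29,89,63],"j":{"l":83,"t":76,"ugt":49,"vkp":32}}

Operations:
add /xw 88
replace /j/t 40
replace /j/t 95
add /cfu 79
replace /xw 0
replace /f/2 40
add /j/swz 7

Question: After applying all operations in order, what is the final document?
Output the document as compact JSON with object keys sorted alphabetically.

After op 1 (add /xw 88): {"f":[29,89,63],"j":{"l":83,"t":76,"ugt":49,"vkp":32},"xw":88}
After op 2 (replace /j/t 40): {"f":[29,89,63],"j":{"l":83,"t":40,"ugt":49,"vkp":32},"xw":88}
After op 3 (replace /j/t 95): {"f":[29,89,63],"j":{"l":83,"t":95,"ugt":49,"vkp":32},"xw":88}
After op 4 (add /cfu 79): {"cfu":79,"f":[29,89,63],"j":{"l":83,"t":95,"ugt":49,"vkp":32},"xw":88}
After op 5 (replace /xw 0): {"cfu":79,"f":[29,89,63],"j":{"l":83,"t":95,"ugt":49,"vkp":32},"xw":0}
After op 6 (replace /f/2 40): {"cfu":79,"f":[29,89,40],"j":{"l":83,"t":95,"ugt":49,"vkp":32},"xw":0}
After op 7 (add /j/swz 7): {"cfu":79,"f":[29,89,40],"j":{"l":83,"swz":7,"t":95,"ugt":49,"vkp":32},"xw":0}

Answer: {"cfu":79,"f":[29,89,40],"j":{"l":83,"swz":7,"t":95,"ugt":49,"vkp":32},"xw":0}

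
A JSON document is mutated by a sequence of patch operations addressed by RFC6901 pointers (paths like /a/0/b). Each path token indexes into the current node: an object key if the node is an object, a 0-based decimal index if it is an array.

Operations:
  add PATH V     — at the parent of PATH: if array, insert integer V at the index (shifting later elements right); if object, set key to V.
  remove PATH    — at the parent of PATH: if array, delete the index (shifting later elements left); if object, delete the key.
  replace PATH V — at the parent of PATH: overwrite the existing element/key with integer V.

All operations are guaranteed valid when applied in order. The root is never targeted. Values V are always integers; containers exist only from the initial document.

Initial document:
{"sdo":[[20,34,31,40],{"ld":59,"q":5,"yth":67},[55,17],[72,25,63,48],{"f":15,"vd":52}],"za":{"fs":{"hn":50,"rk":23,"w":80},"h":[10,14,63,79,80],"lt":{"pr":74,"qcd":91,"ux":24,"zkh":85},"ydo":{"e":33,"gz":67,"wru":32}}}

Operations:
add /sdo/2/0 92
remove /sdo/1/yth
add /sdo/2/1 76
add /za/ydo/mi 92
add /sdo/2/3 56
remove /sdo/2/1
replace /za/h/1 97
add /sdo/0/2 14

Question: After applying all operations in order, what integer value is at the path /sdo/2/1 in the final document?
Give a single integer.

Answer: 55

Derivation:
After op 1 (add /sdo/2/0 92): {"sdo":[[20,34,31,40],{"ld":59,"q":5,"yth":67},[92,55,17],[72,25,63,48],{"f":15,"vd":52}],"za":{"fs":{"hn":50,"rk":23,"w":80},"h":[10,14,63,79,80],"lt":{"pr":74,"qcd":91,"ux":24,"zkh":85},"ydo":{"e":33,"gz":67,"wru":32}}}
After op 2 (remove /sdo/1/yth): {"sdo":[[20,34,31,40],{"ld":59,"q":5},[92,55,17],[72,25,63,48],{"f":15,"vd":52}],"za":{"fs":{"hn":50,"rk":23,"w":80},"h":[10,14,63,79,80],"lt":{"pr":74,"qcd":91,"ux":24,"zkh":85},"ydo":{"e":33,"gz":67,"wru":32}}}
After op 3 (add /sdo/2/1 76): {"sdo":[[20,34,31,40],{"ld":59,"q":5},[92,76,55,17],[72,25,63,48],{"f":15,"vd":52}],"za":{"fs":{"hn":50,"rk":23,"w":80},"h":[10,14,63,79,80],"lt":{"pr":74,"qcd":91,"ux":24,"zkh":85},"ydo":{"e":33,"gz":67,"wru":32}}}
After op 4 (add /za/ydo/mi 92): {"sdo":[[20,34,31,40],{"ld":59,"q":5},[92,76,55,17],[72,25,63,48],{"f":15,"vd":52}],"za":{"fs":{"hn":50,"rk":23,"w":80},"h":[10,14,63,79,80],"lt":{"pr":74,"qcd":91,"ux":24,"zkh":85},"ydo":{"e":33,"gz":67,"mi":92,"wru":32}}}
After op 5 (add /sdo/2/3 56): {"sdo":[[20,34,31,40],{"ld":59,"q":5},[92,76,55,56,17],[72,25,63,48],{"f":15,"vd":52}],"za":{"fs":{"hn":50,"rk":23,"w":80},"h":[10,14,63,79,80],"lt":{"pr":74,"qcd":91,"ux":24,"zkh":85},"ydo":{"e":33,"gz":67,"mi":92,"wru":32}}}
After op 6 (remove /sdo/2/1): {"sdo":[[20,34,31,40],{"ld":59,"q":5},[92,55,56,17],[72,25,63,48],{"f":15,"vd":52}],"za":{"fs":{"hn":50,"rk":23,"w":80},"h":[10,14,63,79,80],"lt":{"pr":74,"qcd":91,"ux":24,"zkh":85},"ydo":{"e":33,"gz":67,"mi":92,"wru":32}}}
After op 7 (replace /za/h/1 97): {"sdo":[[20,34,31,40],{"ld":59,"q":5},[92,55,56,17],[72,25,63,48],{"f":15,"vd":52}],"za":{"fs":{"hn":50,"rk":23,"w":80},"h":[10,97,63,79,80],"lt":{"pr":74,"qcd":91,"ux":24,"zkh":85},"ydo":{"e":33,"gz":67,"mi":92,"wru":32}}}
After op 8 (add /sdo/0/2 14): {"sdo":[[20,34,14,31,40],{"ld":59,"q":5},[92,55,56,17],[72,25,63,48],{"f":15,"vd":52}],"za":{"fs":{"hn":50,"rk":23,"w":80},"h":[10,97,63,79,80],"lt":{"pr":74,"qcd":91,"ux":24,"zkh":85},"ydo":{"e":33,"gz":67,"mi":92,"wru":32}}}
Value at /sdo/2/1: 55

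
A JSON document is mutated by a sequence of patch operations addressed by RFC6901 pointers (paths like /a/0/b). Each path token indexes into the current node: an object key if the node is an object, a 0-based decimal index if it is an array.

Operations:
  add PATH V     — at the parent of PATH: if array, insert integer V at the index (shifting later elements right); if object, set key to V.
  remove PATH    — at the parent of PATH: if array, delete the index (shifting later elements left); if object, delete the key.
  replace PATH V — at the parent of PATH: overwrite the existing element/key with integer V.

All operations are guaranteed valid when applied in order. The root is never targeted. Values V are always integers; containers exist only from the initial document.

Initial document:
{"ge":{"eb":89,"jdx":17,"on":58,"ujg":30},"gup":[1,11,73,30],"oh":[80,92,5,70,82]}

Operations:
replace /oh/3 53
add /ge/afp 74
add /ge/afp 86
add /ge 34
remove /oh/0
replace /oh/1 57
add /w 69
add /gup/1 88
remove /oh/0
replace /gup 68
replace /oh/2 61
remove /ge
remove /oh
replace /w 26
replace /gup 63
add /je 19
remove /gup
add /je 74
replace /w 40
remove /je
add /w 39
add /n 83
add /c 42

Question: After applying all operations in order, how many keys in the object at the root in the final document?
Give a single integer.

Answer: 3

Derivation:
After op 1 (replace /oh/3 53): {"ge":{"eb":89,"jdx":17,"on":58,"ujg":30},"gup":[1,11,73,30],"oh":[80,92,5,53,82]}
After op 2 (add /ge/afp 74): {"ge":{"afp":74,"eb":89,"jdx":17,"on":58,"ujg":30},"gup":[1,11,73,30],"oh":[80,92,5,53,82]}
After op 3 (add /ge/afp 86): {"ge":{"afp":86,"eb":89,"jdx":17,"on":58,"ujg":30},"gup":[1,11,73,30],"oh":[80,92,5,53,82]}
After op 4 (add /ge 34): {"ge":34,"gup":[1,11,73,30],"oh":[80,92,5,53,82]}
After op 5 (remove /oh/0): {"ge":34,"gup":[1,11,73,30],"oh":[92,5,53,82]}
After op 6 (replace /oh/1 57): {"ge":34,"gup":[1,11,73,30],"oh":[92,57,53,82]}
After op 7 (add /w 69): {"ge":34,"gup":[1,11,73,30],"oh":[92,57,53,82],"w":69}
After op 8 (add /gup/1 88): {"ge":34,"gup":[1,88,11,73,30],"oh":[92,57,53,82],"w":69}
After op 9 (remove /oh/0): {"ge":34,"gup":[1,88,11,73,30],"oh":[57,53,82],"w":69}
After op 10 (replace /gup 68): {"ge":34,"gup":68,"oh":[57,53,82],"w":69}
After op 11 (replace /oh/2 61): {"ge":34,"gup":68,"oh":[57,53,61],"w":69}
After op 12 (remove /ge): {"gup":68,"oh":[57,53,61],"w":69}
After op 13 (remove /oh): {"gup":68,"w":69}
After op 14 (replace /w 26): {"gup":68,"w":26}
After op 15 (replace /gup 63): {"gup":63,"w":26}
After op 16 (add /je 19): {"gup":63,"je":19,"w":26}
After op 17 (remove /gup): {"je":19,"w":26}
After op 18 (add /je 74): {"je":74,"w":26}
After op 19 (replace /w 40): {"je":74,"w":40}
After op 20 (remove /je): {"w":40}
After op 21 (add /w 39): {"w":39}
After op 22 (add /n 83): {"n":83,"w":39}
After op 23 (add /c 42): {"c":42,"n":83,"w":39}
Size at the root: 3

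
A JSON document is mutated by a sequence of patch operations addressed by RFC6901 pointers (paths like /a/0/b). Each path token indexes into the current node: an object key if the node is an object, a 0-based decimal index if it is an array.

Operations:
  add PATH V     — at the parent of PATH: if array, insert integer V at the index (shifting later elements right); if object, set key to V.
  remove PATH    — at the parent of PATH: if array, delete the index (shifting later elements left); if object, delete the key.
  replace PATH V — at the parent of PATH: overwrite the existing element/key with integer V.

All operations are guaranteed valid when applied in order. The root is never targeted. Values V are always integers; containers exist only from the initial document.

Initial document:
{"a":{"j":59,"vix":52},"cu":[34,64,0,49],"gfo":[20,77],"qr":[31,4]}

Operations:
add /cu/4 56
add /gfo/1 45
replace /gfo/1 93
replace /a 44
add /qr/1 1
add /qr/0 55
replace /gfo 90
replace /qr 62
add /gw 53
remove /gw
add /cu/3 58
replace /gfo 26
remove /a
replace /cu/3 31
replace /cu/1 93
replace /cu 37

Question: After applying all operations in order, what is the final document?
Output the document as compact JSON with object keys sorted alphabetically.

Answer: {"cu":37,"gfo":26,"qr":62}

Derivation:
After op 1 (add /cu/4 56): {"a":{"j":59,"vix":52},"cu":[34,64,0,49,56],"gfo":[20,77],"qr":[31,4]}
After op 2 (add /gfo/1 45): {"a":{"j":59,"vix":52},"cu":[34,64,0,49,56],"gfo":[20,45,77],"qr":[31,4]}
After op 3 (replace /gfo/1 93): {"a":{"j":59,"vix":52},"cu":[34,64,0,49,56],"gfo":[20,93,77],"qr":[31,4]}
After op 4 (replace /a 44): {"a":44,"cu":[34,64,0,49,56],"gfo":[20,93,77],"qr":[31,4]}
After op 5 (add /qr/1 1): {"a":44,"cu":[34,64,0,49,56],"gfo":[20,93,77],"qr":[31,1,4]}
After op 6 (add /qr/0 55): {"a":44,"cu":[34,64,0,49,56],"gfo":[20,93,77],"qr":[55,31,1,4]}
After op 7 (replace /gfo 90): {"a":44,"cu":[34,64,0,49,56],"gfo":90,"qr":[55,31,1,4]}
After op 8 (replace /qr 62): {"a":44,"cu":[34,64,0,49,56],"gfo":90,"qr":62}
After op 9 (add /gw 53): {"a":44,"cu":[34,64,0,49,56],"gfo":90,"gw":53,"qr":62}
After op 10 (remove /gw): {"a":44,"cu":[34,64,0,49,56],"gfo":90,"qr":62}
After op 11 (add /cu/3 58): {"a":44,"cu":[34,64,0,58,49,56],"gfo":90,"qr":62}
After op 12 (replace /gfo 26): {"a":44,"cu":[34,64,0,58,49,56],"gfo":26,"qr":62}
After op 13 (remove /a): {"cu":[34,64,0,58,49,56],"gfo":26,"qr":62}
After op 14 (replace /cu/3 31): {"cu":[34,64,0,31,49,56],"gfo":26,"qr":62}
After op 15 (replace /cu/1 93): {"cu":[34,93,0,31,49,56],"gfo":26,"qr":62}
After op 16 (replace /cu 37): {"cu":37,"gfo":26,"qr":62}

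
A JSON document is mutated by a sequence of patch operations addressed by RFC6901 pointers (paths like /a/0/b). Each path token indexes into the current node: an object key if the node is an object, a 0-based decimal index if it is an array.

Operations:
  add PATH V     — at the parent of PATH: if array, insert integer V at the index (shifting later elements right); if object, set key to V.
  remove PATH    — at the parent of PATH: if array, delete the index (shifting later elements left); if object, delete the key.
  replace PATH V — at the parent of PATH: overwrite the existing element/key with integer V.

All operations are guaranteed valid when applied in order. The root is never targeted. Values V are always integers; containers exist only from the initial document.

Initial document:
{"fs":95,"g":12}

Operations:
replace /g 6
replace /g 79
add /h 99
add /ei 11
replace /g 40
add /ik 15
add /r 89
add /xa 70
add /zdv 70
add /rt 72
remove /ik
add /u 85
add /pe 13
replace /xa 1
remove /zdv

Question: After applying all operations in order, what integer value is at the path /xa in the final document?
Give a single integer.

After op 1 (replace /g 6): {"fs":95,"g":6}
After op 2 (replace /g 79): {"fs":95,"g":79}
After op 3 (add /h 99): {"fs":95,"g":79,"h":99}
After op 4 (add /ei 11): {"ei":11,"fs":95,"g":79,"h":99}
After op 5 (replace /g 40): {"ei":11,"fs":95,"g":40,"h":99}
After op 6 (add /ik 15): {"ei":11,"fs":95,"g":40,"h":99,"ik":15}
After op 7 (add /r 89): {"ei":11,"fs":95,"g":40,"h":99,"ik":15,"r":89}
After op 8 (add /xa 70): {"ei":11,"fs":95,"g":40,"h":99,"ik":15,"r":89,"xa":70}
After op 9 (add /zdv 70): {"ei":11,"fs":95,"g":40,"h":99,"ik":15,"r":89,"xa":70,"zdv":70}
After op 10 (add /rt 72): {"ei":11,"fs":95,"g":40,"h":99,"ik":15,"r":89,"rt":72,"xa":70,"zdv":70}
After op 11 (remove /ik): {"ei":11,"fs":95,"g":40,"h":99,"r":89,"rt":72,"xa":70,"zdv":70}
After op 12 (add /u 85): {"ei":11,"fs":95,"g":40,"h":99,"r":89,"rt":72,"u":85,"xa":70,"zdv":70}
After op 13 (add /pe 13): {"ei":11,"fs":95,"g":40,"h":99,"pe":13,"r":89,"rt":72,"u":85,"xa":70,"zdv":70}
After op 14 (replace /xa 1): {"ei":11,"fs":95,"g":40,"h":99,"pe":13,"r":89,"rt":72,"u":85,"xa":1,"zdv":70}
After op 15 (remove /zdv): {"ei":11,"fs":95,"g":40,"h":99,"pe":13,"r":89,"rt":72,"u":85,"xa":1}
Value at /xa: 1

Answer: 1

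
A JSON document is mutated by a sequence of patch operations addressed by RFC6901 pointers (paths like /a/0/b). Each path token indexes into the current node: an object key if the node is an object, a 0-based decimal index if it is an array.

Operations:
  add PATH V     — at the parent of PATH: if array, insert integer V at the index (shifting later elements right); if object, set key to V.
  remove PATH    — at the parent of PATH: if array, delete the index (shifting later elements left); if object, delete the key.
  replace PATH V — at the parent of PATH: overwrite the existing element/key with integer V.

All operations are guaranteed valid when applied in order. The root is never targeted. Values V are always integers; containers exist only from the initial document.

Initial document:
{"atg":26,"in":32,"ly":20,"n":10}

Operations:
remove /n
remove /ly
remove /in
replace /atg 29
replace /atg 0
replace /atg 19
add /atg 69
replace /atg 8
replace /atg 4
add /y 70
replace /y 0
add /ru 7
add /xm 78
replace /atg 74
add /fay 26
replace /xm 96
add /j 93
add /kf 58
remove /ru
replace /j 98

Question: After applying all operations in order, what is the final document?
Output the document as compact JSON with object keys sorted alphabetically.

After op 1 (remove /n): {"atg":26,"in":32,"ly":20}
After op 2 (remove /ly): {"atg":26,"in":32}
After op 3 (remove /in): {"atg":26}
After op 4 (replace /atg 29): {"atg":29}
After op 5 (replace /atg 0): {"atg":0}
After op 6 (replace /atg 19): {"atg":19}
After op 7 (add /atg 69): {"atg":69}
After op 8 (replace /atg 8): {"atg":8}
After op 9 (replace /atg 4): {"atg":4}
After op 10 (add /y 70): {"atg":4,"y":70}
After op 11 (replace /y 0): {"atg":4,"y":0}
After op 12 (add /ru 7): {"atg":4,"ru":7,"y":0}
After op 13 (add /xm 78): {"atg":4,"ru":7,"xm":78,"y":0}
After op 14 (replace /atg 74): {"atg":74,"ru":7,"xm":78,"y":0}
After op 15 (add /fay 26): {"atg":74,"fay":26,"ru":7,"xm":78,"y":0}
After op 16 (replace /xm 96): {"atg":74,"fay":26,"ru":7,"xm":96,"y":0}
After op 17 (add /j 93): {"atg":74,"fay":26,"j":93,"ru":7,"xm":96,"y":0}
After op 18 (add /kf 58): {"atg":74,"fay":26,"j":93,"kf":58,"ru":7,"xm":96,"y":0}
After op 19 (remove /ru): {"atg":74,"fay":26,"j":93,"kf":58,"xm":96,"y":0}
After op 20 (replace /j 98): {"atg":74,"fay":26,"j":98,"kf":58,"xm":96,"y":0}

Answer: {"atg":74,"fay":26,"j":98,"kf":58,"xm":96,"y":0}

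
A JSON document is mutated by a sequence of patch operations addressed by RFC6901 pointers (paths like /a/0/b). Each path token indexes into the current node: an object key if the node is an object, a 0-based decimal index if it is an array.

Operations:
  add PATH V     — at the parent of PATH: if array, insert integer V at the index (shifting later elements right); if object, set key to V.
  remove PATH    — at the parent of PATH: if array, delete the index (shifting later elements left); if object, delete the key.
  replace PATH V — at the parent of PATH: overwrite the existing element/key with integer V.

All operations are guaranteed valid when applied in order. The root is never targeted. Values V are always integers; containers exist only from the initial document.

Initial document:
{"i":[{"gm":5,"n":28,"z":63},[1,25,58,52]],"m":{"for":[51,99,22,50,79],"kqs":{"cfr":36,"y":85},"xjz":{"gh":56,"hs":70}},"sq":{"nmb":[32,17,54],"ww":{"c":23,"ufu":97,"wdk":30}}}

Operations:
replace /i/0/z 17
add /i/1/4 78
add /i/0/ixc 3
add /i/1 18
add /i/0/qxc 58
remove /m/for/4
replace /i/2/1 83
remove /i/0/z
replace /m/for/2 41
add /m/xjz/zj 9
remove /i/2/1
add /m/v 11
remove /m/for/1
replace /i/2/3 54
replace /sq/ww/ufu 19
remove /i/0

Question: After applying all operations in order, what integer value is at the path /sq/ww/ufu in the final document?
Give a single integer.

Answer: 19

Derivation:
After op 1 (replace /i/0/z 17): {"i":[{"gm":5,"n":28,"z":17},[1,25,58,52]],"m":{"for":[51,99,22,50,79],"kqs":{"cfr":36,"y":85},"xjz":{"gh":56,"hs":70}},"sq":{"nmb":[32,17,54],"ww":{"c":23,"ufu":97,"wdk":30}}}
After op 2 (add /i/1/4 78): {"i":[{"gm":5,"n":28,"z":17},[1,25,58,52,78]],"m":{"for":[51,99,22,50,79],"kqs":{"cfr":36,"y":85},"xjz":{"gh":56,"hs":70}},"sq":{"nmb":[32,17,54],"ww":{"c":23,"ufu":97,"wdk":30}}}
After op 3 (add /i/0/ixc 3): {"i":[{"gm":5,"ixc":3,"n":28,"z":17},[1,25,58,52,78]],"m":{"for":[51,99,22,50,79],"kqs":{"cfr":36,"y":85},"xjz":{"gh":56,"hs":70}},"sq":{"nmb":[32,17,54],"ww":{"c":23,"ufu":97,"wdk":30}}}
After op 4 (add /i/1 18): {"i":[{"gm":5,"ixc":3,"n":28,"z":17},18,[1,25,58,52,78]],"m":{"for":[51,99,22,50,79],"kqs":{"cfr":36,"y":85},"xjz":{"gh":56,"hs":70}},"sq":{"nmb":[32,17,54],"ww":{"c":23,"ufu":97,"wdk":30}}}
After op 5 (add /i/0/qxc 58): {"i":[{"gm":5,"ixc":3,"n":28,"qxc":58,"z":17},18,[1,25,58,52,78]],"m":{"for":[51,99,22,50,79],"kqs":{"cfr":36,"y":85},"xjz":{"gh":56,"hs":70}},"sq":{"nmb":[32,17,54],"ww":{"c":23,"ufu":97,"wdk":30}}}
After op 6 (remove /m/for/4): {"i":[{"gm":5,"ixc":3,"n":28,"qxc":58,"z":17},18,[1,25,58,52,78]],"m":{"for":[51,99,22,50],"kqs":{"cfr":36,"y":85},"xjz":{"gh":56,"hs":70}},"sq":{"nmb":[32,17,54],"ww":{"c":23,"ufu":97,"wdk":30}}}
After op 7 (replace /i/2/1 83): {"i":[{"gm":5,"ixc":3,"n":28,"qxc":58,"z":17},18,[1,83,58,52,78]],"m":{"for":[51,99,22,50],"kqs":{"cfr":36,"y":85},"xjz":{"gh":56,"hs":70}},"sq":{"nmb":[32,17,54],"ww":{"c":23,"ufu":97,"wdk":30}}}
After op 8 (remove /i/0/z): {"i":[{"gm":5,"ixc":3,"n":28,"qxc":58},18,[1,83,58,52,78]],"m":{"for":[51,99,22,50],"kqs":{"cfr":36,"y":85},"xjz":{"gh":56,"hs":70}},"sq":{"nmb":[32,17,54],"ww":{"c":23,"ufu":97,"wdk":30}}}
After op 9 (replace /m/for/2 41): {"i":[{"gm":5,"ixc":3,"n":28,"qxc":58},18,[1,83,58,52,78]],"m":{"for":[51,99,41,50],"kqs":{"cfr":36,"y":85},"xjz":{"gh":56,"hs":70}},"sq":{"nmb":[32,17,54],"ww":{"c":23,"ufu":97,"wdk":30}}}
After op 10 (add /m/xjz/zj 9): {"i":[{"gm":5,"ixc":3,"n":28,"qxc":58},18,[1,83,58,52,78]],"m":{"for":[51,99,41,50],"kqs":{"cfr":36,"y":85},"xjz":{"gh":56,"hs":70,"zj":9}},"sq":{"nmb":[32,17,54],"ww":{"c":23,"ufu":97,"wdk":30}}}
After op 11 (remove /i/2/1): {"i":[{"gm":5,"ixc":3,"n":28,"qxc":58},18,[1,58,52,78]],"m":{"for":[51,99,41,50],"kqs":{"cfr":36,"y":85},"xjz":{"gh":56,"hs":70,"zj":9}},"sq":{"nmb":[32,17,54],"ww":{"c":23,"ufu":97,"wdk":30}}}
After op 12 (add /m/v 11): {"i":[{"gm":5,"ixc":3,"n":28,"qxc":58},18,[1,58,52,78]],"m":{"for":[51,99,41,50],"kqs":{"cfr":36,"y":85},"v":11,"xjz":{"gh":56,"hs":70,"zj":9}},"sq":{"nmb":[32,17,54],"ww":{"c":23,"ufu":97,"wdk":30}}}
After op 13 (remove /m/for/1): {"i":[{"gm":5,"ixc":3,"n":28,"qxc":58},18,[1,58,52,78]],"m":{"for":[51,41,50],"kqs":{"cfr":36,"y":85},"v":11,"xjz":{"gh":56,"hs":70,"zj":9}},"sq":{"nmb":[32,17,54],"ww":{"c":23,"ufu":97,"wdk":30}}}
After op 14 (replace /i/2/3 54): {"i":[{"gm":5,"ixc":3,"n":28,"qxc":58},18,[1,58,52,54]],"m":{"for":[51,41,50],"kqs":{"cfr":36,"y":85},"v":11,"xjz":{"gh":56,"hs":70,"zj":9}},"sq":{"nmb":[32,17,54],"ww":{"c":23,"ufu":97,"wdk":30}}}
After op 15 (replace /sq/ww/ufu 19): {"i":[{"gm":5,"ixc":3,"n":28,"qxc":58},18,[1,58,52,54]],"m":{"for":[51,41,50],"kqs":{"cfr":36,"y":85},"v":11,"xjz":{"gh":56,"hs":70,"zj":9}},"sq":{"nmb":[32,17,54],"ww":{"c":23,"ufu":19,"wdk":30}}}
After op 16 (remove /i/0): {"i":[18,[1,58,52,54]],"m":{"for":[51,41,50],"kqs":{"cfr":36,"y":85},"v":11,"xjz":{"gh":56,"hs":70,"zj":9}},"sq":{"nmb":[32,17,54],"ww":{"c":23,"ufu":19,"wdk":30}}}
Value at /sq/ww/ufu: 19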